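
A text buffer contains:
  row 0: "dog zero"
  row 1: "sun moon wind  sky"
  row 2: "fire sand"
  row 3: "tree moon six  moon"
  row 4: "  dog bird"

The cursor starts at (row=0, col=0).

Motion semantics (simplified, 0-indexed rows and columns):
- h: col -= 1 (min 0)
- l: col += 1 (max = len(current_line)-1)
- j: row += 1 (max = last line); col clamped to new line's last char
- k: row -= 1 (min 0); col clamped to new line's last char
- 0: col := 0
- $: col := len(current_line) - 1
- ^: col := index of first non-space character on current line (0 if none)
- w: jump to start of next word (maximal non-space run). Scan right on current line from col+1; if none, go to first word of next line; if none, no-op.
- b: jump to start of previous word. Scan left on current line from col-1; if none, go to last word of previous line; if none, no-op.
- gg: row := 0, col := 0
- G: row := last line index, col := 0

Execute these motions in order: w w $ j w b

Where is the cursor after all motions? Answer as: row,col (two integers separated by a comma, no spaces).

Answer: 2,5

Derivation:
After 1 (w): row=0 col=4 char='z'
After 2 (w): row=1 col=0 char='s'
After 3 ($): row=1 col=17 char='y'
After 4 (j): row=2 col=8 char='d'
After 5 (w): row=3 col=0 char='t'
After 6 (b): row=2 col=5 char='s'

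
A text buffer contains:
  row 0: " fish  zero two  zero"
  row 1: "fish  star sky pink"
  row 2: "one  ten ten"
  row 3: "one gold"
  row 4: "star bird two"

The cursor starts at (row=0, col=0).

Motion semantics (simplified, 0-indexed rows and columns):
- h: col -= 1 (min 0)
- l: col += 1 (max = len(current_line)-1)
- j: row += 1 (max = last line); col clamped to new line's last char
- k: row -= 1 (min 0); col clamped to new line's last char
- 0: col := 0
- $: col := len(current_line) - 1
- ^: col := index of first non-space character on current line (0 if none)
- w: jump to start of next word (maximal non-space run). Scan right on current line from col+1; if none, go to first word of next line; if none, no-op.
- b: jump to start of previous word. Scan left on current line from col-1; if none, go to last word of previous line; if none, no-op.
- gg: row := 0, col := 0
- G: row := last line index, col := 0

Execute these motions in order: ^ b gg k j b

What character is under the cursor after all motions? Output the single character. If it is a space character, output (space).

Answer: z

Derivation:
After 1 (^): row=0 col=1 char='f'
After 2 (b): row=0 col=1 char='f'
After 3 (gg): row=0 col=0 char='_'
After 4 (k): row=0 col=0 char='_'
After 5 (j): row=1 col=0 char='f'
After 6 (b): row=0 col=17 char='z'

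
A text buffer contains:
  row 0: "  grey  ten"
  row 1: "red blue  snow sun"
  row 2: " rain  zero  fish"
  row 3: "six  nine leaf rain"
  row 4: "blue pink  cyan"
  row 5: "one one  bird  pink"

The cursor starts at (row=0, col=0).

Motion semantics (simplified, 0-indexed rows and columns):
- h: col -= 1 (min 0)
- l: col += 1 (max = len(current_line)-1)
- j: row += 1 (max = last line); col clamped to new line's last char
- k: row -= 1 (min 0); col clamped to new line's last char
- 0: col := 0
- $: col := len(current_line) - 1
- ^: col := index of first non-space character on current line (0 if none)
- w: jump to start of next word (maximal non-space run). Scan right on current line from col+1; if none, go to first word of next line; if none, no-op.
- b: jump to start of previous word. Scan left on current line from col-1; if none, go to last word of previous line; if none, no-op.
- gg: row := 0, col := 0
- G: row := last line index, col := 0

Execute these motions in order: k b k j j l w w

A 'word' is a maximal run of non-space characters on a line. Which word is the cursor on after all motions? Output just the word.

Answer: fish

Derivation:
After 1 (k): row=0 col=0 char='_'
After 2 (b): row=0 col=0 char='_'
After 3 (k): row=0 col=0 char='_'
After 4 (j): row=1 col=0 char='r'
After 5 (j): row=2 col=0 char='_'
After 6 (l): row=2 col=1 char='r'
After 7 (w): row=2 col=7 char='z'
After 8 (w): row=2 col=13 char='f'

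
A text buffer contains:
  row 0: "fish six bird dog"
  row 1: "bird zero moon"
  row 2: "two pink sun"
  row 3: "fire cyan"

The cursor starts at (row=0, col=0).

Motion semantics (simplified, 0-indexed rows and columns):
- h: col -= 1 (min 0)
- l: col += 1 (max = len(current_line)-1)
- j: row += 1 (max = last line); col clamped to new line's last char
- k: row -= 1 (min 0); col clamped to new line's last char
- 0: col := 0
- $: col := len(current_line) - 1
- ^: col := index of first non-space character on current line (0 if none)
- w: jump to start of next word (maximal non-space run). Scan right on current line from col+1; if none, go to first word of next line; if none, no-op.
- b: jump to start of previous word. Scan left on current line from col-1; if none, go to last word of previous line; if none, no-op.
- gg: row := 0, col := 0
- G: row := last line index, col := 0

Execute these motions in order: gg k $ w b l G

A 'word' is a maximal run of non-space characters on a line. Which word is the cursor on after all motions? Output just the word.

After 1 (gg): row=0 col=0 char='f'
After 2 (k): row=0 col=0 char='f'
After 3 ($): row=0 col=16 char='g'
After 4 (w): row=1 col=0 char='b'
After 5 (b): row=0 col=14 char='d'
After 6 (l): row=0 col=15 char='o'
After 7 (G): row=3 col=0 char='f'

Answer: fire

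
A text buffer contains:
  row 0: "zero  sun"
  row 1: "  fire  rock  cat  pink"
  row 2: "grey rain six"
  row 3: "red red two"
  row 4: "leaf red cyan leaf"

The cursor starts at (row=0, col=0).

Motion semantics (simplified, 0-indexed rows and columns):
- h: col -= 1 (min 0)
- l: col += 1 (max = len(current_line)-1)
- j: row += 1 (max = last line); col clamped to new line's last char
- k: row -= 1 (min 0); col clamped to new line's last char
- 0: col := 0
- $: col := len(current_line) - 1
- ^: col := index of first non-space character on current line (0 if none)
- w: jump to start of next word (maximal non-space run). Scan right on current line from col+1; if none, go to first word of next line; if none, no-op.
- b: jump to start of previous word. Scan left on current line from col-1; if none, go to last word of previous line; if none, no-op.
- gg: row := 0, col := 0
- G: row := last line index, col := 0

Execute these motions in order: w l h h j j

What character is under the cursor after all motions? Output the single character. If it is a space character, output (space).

Answer: r

Derivation:
After 1 (w): row=0 col=6 char='s'
After 2 (l): row=0 col=7 char='u'
After 3 (h): row=0 col=6 char='s'
After 4 (h): row=0 col=5 char='_'
After 5 (j): row=1 col=5 char='e'
After 6 (j): row=2 col=5 char='r'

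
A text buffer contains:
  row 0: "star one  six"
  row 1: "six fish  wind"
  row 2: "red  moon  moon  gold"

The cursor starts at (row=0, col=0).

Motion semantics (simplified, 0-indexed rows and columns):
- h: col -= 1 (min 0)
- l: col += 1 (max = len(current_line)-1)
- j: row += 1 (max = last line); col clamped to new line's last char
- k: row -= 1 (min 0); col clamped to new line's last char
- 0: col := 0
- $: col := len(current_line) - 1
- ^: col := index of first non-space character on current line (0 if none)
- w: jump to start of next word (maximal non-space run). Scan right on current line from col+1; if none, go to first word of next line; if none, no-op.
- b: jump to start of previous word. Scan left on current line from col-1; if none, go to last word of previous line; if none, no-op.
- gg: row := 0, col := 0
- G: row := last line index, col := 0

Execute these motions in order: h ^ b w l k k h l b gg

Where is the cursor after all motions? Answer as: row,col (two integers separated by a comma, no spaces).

Answer: 0,0

Derivation:
After 1 (h): row=0 col=0 char='s'
After 2 (^): row=0 col=0 char='s'
After 3 (b): row=0 col=0 char='s'
After 4 (w): row=0 col=5 char='o'
After 5 (l): row=0 col=6 char='n'
After 6 (k): row=0 col=6 char='n'
After 7 (k): row=0 col=6 char='n'
After 8 (h): row=0 col=5 char='o'
After 9 (l): row=0 col=6 char='n'
After 10 (b): row=0 col=5 char='o'
After 11 (gg): row=0 col=0 char='s'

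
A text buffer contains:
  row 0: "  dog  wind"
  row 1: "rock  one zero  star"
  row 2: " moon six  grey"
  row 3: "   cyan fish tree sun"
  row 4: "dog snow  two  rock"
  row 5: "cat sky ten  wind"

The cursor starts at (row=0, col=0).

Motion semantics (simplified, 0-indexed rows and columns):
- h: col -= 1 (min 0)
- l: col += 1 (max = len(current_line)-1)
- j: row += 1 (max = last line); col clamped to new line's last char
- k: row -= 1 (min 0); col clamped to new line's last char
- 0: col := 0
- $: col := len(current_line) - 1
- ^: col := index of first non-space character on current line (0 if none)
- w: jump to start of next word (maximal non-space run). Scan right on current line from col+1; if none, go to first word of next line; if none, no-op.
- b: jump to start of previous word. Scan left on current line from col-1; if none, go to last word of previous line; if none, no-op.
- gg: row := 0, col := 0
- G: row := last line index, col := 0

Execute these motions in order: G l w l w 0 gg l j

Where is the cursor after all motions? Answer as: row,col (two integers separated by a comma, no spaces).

Answer: 1,1

Derivation:
After 1 (G): row=5 col=0 char='c'
After 2 (l): row=5 col=1 char='a'
After 3 (w): row=5 col=4 char='s'
After 4 (l): row=5 col=5 char='k'
After 5 (w): row=5 col=8 char='t'
After 6 (0): row=5 col=0 char='c'
After 7 (gg): row=0 col=0 char='_'
After 8 (l): row=0 col=1 char='_'
After 9 (j): row=1 col=1 char='o'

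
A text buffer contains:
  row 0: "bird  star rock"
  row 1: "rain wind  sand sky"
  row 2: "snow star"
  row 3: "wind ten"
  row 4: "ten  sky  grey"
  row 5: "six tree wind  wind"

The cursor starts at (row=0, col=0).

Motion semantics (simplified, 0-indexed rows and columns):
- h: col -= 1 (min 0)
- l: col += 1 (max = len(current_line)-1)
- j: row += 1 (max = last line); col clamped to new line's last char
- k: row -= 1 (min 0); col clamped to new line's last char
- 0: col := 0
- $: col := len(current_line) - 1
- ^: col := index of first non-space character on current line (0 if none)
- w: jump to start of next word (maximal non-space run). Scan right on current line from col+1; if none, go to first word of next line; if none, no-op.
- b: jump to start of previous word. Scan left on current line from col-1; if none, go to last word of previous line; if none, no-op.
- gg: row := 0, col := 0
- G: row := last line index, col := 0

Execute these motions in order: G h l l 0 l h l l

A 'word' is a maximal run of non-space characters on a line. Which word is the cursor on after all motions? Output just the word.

After 1 (G): row=5 col=0 char='s'
After 2 (h): row=5 col=0 char='s'
After 3 (l): row=5 col=1 char='i'
After 4 (l): row=5 col=2 char='x'
After 5 (0): row=5 col=0 char='s'
After 6 (l): row=5 col=1 char='i'
After 7 (h): row=5 col=0 char='s'
After 8 (l): row=5 col=1 char='i'
After 9 (l): row=5 col=2 char='x'

Answer: six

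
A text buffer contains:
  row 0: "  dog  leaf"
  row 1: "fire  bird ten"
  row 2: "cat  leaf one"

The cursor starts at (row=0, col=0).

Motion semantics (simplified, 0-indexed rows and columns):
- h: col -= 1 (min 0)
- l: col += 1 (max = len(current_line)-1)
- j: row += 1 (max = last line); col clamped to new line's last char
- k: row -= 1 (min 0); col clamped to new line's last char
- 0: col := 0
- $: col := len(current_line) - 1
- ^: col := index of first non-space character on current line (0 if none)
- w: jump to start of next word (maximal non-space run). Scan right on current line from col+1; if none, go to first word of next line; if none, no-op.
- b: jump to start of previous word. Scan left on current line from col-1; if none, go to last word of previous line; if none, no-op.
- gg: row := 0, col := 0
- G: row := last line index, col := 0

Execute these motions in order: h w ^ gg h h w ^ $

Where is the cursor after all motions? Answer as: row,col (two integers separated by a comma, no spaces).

After 1 (h): row=0 col=0 char='_'
After 2 (w): row=0 col=2 char='d'
After 3 (^): row=0 col=2 char='d'
After 4 (gg): row=0 col=0 char='_'
After 5 (h): row=0 col=0 char='_'
After 6 (h): row=0 col=0 char='_'
After 7 (w): row=0 col=2 char='d'
After 8 (^): row=0 col=2 char='d'
After 9 ($): row=0 col=10 char='f'

Answer: 0,10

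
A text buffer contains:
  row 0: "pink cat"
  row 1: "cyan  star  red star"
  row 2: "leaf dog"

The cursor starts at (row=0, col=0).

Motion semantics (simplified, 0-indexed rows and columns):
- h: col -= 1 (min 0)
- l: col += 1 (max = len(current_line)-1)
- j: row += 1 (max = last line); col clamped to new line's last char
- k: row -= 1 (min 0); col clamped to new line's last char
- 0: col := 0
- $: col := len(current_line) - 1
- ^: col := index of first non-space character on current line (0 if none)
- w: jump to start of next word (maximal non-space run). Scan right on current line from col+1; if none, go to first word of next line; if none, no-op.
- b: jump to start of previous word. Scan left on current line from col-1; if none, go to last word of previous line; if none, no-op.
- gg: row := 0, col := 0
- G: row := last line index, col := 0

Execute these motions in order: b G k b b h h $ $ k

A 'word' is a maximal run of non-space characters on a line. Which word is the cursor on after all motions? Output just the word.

After 1 (b): row=0 col=0 char='p'
After 2 (G): row=2 col=0 char='l'
After 3 (k): row=1 col=0 char='c'
After 4 (b): row=0 col=5 char='c'
After 5 (b): row=0 col=0 char='p'
After 6 (h): row=0 col=0 char='p'
After 7 (h): row=0 col=0 char='p'
After 8 ($): row=0 col=7 char='t'
After 9 ($): row=0 col=7 char='t'
After 10 (k): row=0 col=7 char='t'

Answer: cat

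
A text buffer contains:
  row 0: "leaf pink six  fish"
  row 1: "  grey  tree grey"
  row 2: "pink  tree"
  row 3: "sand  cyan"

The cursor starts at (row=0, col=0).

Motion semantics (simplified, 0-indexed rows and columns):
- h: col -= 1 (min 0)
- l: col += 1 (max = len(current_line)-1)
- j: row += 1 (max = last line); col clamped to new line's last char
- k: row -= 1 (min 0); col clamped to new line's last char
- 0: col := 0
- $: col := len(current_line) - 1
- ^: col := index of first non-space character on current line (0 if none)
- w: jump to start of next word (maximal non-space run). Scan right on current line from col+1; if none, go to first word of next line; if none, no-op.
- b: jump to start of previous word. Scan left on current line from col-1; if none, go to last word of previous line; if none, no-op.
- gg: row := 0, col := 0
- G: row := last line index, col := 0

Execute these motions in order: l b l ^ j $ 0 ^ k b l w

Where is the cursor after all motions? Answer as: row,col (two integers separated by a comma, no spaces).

After 1 (l): row=0 col=1 char='e'
After 2 (b): row=0 col=0 char='l'
After 3 (l): row=0 col=1 char='e'
After 4 (^): row=0 col=0 char='l'
After 5 (j): row=1 col=0 char='_'
After 6 ($): row=1 col=16 char='y'
After 7 (0): row=1 col=0 char='_'
After 8 (^): row=1 col=2 char='g'
After 9 (k): row=0 col=2 char='a'
After 10 (b): row=0 col=0 char='l'
After 11 (l): row=0 col=1 char='e'
After 12 (w): row=0 col=5 char='p'

Answer: 0,5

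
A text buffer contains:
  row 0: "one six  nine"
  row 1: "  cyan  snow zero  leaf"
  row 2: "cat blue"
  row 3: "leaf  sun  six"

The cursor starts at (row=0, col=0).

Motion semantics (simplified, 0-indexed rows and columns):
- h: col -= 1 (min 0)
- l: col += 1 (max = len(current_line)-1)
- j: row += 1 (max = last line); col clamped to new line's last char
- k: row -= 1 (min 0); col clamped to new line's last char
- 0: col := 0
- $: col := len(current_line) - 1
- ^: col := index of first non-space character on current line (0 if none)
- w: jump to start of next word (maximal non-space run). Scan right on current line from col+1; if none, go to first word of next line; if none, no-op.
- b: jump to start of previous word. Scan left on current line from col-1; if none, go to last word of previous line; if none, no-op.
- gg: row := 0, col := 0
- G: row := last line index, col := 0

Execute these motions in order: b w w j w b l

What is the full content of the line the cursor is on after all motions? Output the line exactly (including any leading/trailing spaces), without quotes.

Answer:   cyan  snow zero  leaf

Derivation:
After 1 (b): row=0 col=0 char='o'
After 2 (w): row=0 col=4 char='s'
After 3 (w): row=0 col=9 char='n'
After 4 (j): row=1 col=9 char='n'
After 5 (w): row=1 col=13 char='z'
After 6 (b): row=1 col=8 char='s'
After 7 (l): row=1 col=9 char='n'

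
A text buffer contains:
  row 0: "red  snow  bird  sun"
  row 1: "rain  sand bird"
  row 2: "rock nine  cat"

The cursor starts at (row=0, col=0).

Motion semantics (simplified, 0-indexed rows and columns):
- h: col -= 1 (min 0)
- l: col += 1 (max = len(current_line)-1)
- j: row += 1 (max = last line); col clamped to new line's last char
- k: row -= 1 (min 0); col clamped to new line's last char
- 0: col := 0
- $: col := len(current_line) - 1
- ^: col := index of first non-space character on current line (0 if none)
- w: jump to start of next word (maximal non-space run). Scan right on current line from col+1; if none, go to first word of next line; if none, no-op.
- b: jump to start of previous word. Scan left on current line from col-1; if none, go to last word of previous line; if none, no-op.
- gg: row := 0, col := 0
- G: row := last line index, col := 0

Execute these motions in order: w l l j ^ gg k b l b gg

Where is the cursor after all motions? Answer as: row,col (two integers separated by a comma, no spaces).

Answer: 0,0

Derivation:
After 1 (w): row=0 col=5 char='s'
After 2 (l): row=0 col=6 char='n'
After 3 (l): row=0 col=7 char='o'
After 4 (j): row=1 col=7 char='a'
After 5 (^): row=1 col=0 char='r'
After 6 (gg): row=0 col=0 char='r'
After 7 (k): row=0 col=0 char='r'
After 8 (b): row=0 col=0 char='r'
After 9 (l): row=0 col=1 char='e'
After 10 (b): row=0 col=0 char='r'
After 11 (gg): row=0 col=0 char='r'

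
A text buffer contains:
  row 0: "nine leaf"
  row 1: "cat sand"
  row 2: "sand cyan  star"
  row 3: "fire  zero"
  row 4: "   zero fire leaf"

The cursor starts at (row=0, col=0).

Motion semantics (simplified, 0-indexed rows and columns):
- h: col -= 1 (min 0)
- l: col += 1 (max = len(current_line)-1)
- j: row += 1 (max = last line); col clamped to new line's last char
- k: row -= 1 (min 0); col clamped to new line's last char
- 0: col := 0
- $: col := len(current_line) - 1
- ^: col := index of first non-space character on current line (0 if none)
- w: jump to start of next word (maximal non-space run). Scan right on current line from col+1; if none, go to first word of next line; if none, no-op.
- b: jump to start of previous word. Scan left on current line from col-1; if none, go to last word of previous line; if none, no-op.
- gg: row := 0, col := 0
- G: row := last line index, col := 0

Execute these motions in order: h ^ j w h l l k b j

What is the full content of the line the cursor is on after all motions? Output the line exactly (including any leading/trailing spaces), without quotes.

Answer: cat sand

Derivation:
After 1 (h): row=0 col=0 char='n'
After 2 (^): row=0 col=0 char='n'
After 3 (j): row=1 col=0 char='c'
After 4 (w): row=1 col=4 char='s'
After 5 (h): row=1 col=3 char='_'
After 6 (l): row=1 col=4 char='s'
After 7 (l): row=1 col=5 char='a'
After 8 (k): row=0 col=5 char='l'
After 9 (b): row=0 col=0 char='n'
After 10 (j): row=1 col=0 char='c'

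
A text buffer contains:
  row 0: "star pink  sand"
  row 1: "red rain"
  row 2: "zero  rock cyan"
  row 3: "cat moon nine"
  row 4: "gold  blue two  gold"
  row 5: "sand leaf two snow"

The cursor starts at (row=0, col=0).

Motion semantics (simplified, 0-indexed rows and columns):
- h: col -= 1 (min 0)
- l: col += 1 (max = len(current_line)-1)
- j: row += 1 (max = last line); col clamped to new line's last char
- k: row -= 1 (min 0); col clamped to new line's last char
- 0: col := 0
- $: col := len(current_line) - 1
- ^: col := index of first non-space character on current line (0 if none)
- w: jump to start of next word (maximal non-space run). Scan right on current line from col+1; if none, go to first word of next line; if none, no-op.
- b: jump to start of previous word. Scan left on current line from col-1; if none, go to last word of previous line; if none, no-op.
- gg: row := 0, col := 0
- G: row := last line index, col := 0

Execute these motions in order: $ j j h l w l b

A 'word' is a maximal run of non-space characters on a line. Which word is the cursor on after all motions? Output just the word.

Answer: cyan

Derivation:
After 1 ($): row=0 col=14 char='d'
After 2 (j): row=1 col=7 char='n'
After 3 (j): row=2 col=7 char='o'
After 4 (h): row=2 col=6 char='r'
After 5 (l): row=2 col=7 char='o'
After 6 (w): row=2 col=11 char='c'
After 7 (l): row=2 col=12 char='y'
After 8 (b): row=2 col=11 char='c'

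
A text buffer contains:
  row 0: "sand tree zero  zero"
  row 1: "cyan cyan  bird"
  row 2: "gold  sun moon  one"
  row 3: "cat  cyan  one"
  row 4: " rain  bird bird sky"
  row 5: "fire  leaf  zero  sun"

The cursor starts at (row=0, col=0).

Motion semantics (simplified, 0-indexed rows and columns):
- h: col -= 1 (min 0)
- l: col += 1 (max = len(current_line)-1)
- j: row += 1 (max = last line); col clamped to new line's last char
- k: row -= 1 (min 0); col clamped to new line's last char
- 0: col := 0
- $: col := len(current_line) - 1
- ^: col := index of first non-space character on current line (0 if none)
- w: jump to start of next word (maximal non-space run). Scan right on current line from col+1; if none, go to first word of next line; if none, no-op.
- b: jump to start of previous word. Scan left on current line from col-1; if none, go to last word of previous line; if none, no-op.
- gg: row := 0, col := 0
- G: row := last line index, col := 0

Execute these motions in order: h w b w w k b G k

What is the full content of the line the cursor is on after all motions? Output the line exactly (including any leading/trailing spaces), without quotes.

After 1 (h): row=0 col=0 char='s'
After 2 (w): row=0 col=5 char='t'
After 3 (b): row=0 col=0 char='s'
After 4 (w): row=0 col=5 char='t'
After 5 (w): row=0 col=10 char='z'
After 6 (k): row=0 col=10 char='z'
After 7 (b): row=0 col=5 char='t'
After 8 (G): row=5 col=0 char='f'
After 9 (k): row=4 col=0 char='_'

Answer:  rain  bird bird sky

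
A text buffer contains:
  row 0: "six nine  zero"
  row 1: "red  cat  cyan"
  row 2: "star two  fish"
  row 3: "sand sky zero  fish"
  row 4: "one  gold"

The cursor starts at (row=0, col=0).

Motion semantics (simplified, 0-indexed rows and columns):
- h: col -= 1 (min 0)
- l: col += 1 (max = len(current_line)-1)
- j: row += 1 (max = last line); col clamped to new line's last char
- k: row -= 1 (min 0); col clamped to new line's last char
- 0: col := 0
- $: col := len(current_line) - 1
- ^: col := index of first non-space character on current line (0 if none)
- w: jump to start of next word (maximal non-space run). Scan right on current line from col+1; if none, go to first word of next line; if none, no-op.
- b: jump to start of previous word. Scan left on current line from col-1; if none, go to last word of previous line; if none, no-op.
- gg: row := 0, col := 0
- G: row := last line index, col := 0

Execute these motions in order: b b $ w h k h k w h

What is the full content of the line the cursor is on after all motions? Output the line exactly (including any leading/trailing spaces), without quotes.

After 1 (b): row=0 col=0 char='s'
After 2 (b): row=0 col=0 char='s'
After 3 ($): row=0 col=13 char='o'
After 4 (w): row=1 col=0 char='r'
After 5 (h): row=1 col=0 char='r'
After 6 (k): row=0 col=0 char='s'
After 7 (h): row=0 col=0 char='s'
After 8 (k): row=0 col=0 char='s'
After 9 (w): row=0 col=4 char='n'
After 10 (h): row=0 col=3 char='_'

Answer: six nine  zero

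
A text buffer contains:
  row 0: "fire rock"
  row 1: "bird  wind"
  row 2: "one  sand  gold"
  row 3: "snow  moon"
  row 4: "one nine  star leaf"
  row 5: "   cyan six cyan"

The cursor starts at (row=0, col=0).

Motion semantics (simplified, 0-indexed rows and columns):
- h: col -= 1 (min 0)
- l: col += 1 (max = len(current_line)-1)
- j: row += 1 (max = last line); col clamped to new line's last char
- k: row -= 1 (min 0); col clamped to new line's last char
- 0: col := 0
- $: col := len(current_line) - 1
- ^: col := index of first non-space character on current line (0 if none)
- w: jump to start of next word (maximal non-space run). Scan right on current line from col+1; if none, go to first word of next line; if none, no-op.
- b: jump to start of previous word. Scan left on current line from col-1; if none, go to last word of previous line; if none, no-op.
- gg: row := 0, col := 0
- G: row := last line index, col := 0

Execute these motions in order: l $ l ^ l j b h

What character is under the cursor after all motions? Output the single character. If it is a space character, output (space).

Answer: b

Derivation:
After 1 (l): row=0 col=1 char='i'
After 2 ($): row=0 col=8 char='k'
After 3 (l): row=0 col=8 char='k'
After 4 (^): row=0 col=0 char='f'
After 5 (l): row=0 col=1 char='i'
After 6 (j): row=1 col=1 char='i'
After 7 (b): row=1 col=0 char='b'
After 8 (h): row=1 col=0 char='b'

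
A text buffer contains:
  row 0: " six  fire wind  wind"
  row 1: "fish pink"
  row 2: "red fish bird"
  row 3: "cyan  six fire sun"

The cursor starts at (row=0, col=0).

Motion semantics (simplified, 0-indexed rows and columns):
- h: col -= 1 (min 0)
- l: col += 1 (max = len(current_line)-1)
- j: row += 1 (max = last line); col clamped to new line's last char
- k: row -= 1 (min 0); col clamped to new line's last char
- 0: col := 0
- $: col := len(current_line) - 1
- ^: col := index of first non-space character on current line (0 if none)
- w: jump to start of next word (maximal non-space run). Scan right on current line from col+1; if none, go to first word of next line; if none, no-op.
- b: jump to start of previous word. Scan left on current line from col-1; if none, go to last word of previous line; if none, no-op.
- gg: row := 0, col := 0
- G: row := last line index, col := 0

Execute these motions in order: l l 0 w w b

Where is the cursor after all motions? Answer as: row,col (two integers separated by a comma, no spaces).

After 1 (l): row=0 col=1 char='s'
After 2 (l): row=0 col=2 char='i'
After 3 (0): row=0 col=0 char='_'
After 4 (w): row=0 col=1 char='s'
After 5 (w): row=0 col=6 char='f'
After 6 (b): row=0 col=1 char='s'

Answer: 0,1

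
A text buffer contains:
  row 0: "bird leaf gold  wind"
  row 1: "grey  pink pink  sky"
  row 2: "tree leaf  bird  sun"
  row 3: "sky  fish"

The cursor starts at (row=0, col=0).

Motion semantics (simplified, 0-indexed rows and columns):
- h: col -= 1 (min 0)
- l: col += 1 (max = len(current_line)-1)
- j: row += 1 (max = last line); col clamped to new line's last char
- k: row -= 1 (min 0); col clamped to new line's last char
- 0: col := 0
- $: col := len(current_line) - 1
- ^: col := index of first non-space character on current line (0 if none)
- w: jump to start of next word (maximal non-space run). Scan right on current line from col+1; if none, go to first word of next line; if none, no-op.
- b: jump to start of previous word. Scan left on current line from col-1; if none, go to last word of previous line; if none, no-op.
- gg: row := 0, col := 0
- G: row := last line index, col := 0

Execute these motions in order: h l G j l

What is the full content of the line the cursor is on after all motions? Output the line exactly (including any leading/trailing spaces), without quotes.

After 1 (h): row=0 col=0 char='b'
After 2 (l): row=0 col=1 char='i'
After 3 (G): row=3 col=0 char='s'
After 4 (j): row=3 col=0 char='s'
After 5 (l): row=3 col=1 char='k'

Answer: sky  fish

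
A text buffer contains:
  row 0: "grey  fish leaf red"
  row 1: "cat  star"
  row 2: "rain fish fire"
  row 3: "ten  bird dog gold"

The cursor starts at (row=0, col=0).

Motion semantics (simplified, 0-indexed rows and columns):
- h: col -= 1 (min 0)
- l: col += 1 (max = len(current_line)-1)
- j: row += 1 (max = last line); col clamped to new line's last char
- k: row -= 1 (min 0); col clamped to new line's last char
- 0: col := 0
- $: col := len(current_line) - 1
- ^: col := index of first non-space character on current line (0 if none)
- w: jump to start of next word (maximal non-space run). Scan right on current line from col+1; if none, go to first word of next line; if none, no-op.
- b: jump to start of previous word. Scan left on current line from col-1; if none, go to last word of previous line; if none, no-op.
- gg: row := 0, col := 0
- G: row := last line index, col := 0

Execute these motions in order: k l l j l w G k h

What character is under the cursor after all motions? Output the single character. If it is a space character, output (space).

Answer: r

Derivation:
After 1 (k): row=0 col=0 char='g'
After 2 (l): row=0 col=1 char='r'
After 3 (l): row=0 col=2 char='e'
After 4 (j): row=1 col=2 char='t'
After 5 (l): row=1 col=3 char='_'
After 6 (w): row=1 col=5 char='s'
After 7 (G): row=3 col=0 char='t'
After 8 (k): row=2 col=0 char='r'
After 9 (h): row=2 col=0 char='r'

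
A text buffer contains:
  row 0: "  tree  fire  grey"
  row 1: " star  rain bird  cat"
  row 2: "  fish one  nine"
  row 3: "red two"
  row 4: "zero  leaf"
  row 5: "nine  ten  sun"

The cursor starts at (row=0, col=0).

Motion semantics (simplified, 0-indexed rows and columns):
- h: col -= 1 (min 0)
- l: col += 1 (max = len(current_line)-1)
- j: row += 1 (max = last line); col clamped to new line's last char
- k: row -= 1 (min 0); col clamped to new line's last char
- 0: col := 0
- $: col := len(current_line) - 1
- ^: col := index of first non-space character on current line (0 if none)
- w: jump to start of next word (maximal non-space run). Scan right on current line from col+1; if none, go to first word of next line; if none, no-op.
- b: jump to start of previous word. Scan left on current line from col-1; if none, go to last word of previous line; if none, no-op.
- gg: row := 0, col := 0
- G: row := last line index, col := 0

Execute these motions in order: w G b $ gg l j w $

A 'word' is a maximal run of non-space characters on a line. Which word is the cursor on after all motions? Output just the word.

Answer: cat

Derivation:
After 1 (w): row=0 col=2 char='t'
After 2 (G): row=5 col=0 char='n'
After 3 (b): row=4 col=6 char='l'
After 4 ($): row=4 col=9 char='f'
After 5 (gg): row=0 col=0 char='_'
After 6 (l): row=0 col=1 char='_'
After 7 (j): row=1 col=1 char='s'
After 8 (w): row=1 col=7 char='r'
After 9 ($): row=1 col=20 char='t'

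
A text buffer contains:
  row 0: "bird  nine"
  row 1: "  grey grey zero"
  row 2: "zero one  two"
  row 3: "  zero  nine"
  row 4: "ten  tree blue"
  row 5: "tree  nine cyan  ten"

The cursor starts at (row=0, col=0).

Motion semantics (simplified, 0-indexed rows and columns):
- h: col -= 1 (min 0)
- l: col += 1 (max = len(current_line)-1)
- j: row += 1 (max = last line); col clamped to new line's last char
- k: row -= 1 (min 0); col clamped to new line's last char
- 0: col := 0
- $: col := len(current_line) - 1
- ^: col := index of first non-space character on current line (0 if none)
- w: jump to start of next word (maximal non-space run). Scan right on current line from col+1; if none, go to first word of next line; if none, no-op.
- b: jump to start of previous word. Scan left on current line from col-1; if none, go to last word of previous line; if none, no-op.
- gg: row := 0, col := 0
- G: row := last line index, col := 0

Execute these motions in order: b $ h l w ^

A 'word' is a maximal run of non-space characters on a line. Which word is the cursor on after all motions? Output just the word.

After 1 (b): row=0 col=0 char='b'
After 2 ($): row=0 col=9 char='e'
After 3 (h): row=0 col=8 char='n'
After 4 (l): row=0 col=9 char='e'
After 5 (w): row=1 col=2 char='g'
After 6 (^): row=1 col=2 char='g'

Answer: grey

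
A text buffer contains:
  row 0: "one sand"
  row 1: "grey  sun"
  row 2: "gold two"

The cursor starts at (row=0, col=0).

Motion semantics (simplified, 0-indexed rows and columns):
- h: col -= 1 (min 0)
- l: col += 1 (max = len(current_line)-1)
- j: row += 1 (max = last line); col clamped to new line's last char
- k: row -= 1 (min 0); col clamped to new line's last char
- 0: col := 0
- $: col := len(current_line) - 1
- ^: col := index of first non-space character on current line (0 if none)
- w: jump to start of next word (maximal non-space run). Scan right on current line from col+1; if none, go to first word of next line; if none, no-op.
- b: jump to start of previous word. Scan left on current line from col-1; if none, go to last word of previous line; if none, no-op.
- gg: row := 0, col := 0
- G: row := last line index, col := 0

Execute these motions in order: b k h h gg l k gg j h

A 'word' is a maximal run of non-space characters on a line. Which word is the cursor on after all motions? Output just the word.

After 1 (b): row=0 col=0 char='o'
After 2 (k): row=0 col=0 char='o'
After 3 (h): row=0 col=0 char='o'
After 4 (h): row=0 col=0 char='o'
After 5 (gg): row=0 col=0 char='o'
After 6 (l): row=0 col=1 char='n'
After 7 (k): row=0 col=1 char='n'
After 8 (gg): row=0 col=0 char='o'
After 9 (j): row=1 col=0 char='g'
After 10 (h): row=1 col=0 char='g'

Answer: grey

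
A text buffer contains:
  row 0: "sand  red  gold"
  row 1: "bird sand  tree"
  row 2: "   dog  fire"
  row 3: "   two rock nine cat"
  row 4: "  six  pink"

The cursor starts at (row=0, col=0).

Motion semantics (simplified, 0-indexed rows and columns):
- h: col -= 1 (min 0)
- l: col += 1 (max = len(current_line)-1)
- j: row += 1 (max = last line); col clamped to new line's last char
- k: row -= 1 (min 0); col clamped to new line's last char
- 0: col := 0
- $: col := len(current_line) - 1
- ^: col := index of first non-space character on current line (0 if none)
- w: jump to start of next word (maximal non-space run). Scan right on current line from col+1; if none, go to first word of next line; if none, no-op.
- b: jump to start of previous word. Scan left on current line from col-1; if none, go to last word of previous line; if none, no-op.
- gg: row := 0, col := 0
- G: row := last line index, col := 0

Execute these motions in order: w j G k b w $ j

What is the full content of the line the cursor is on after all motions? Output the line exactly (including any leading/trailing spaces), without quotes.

After 1 (w): row=0 col=6 char='r'
After 2 (j): row=1 col=6 char='a'
After 3 (G): row=4 col=0 char='_'
After 4 (k): row=3 col=0 char='_'
After 5 (b): row=2 col=8 char='f'
After 6 (w): row=3 col=3 char='t'
After 7 ($): row=3 col=19 char='t'
After 8 (j): row=4 col=10 char='k'

Answer:   six  pink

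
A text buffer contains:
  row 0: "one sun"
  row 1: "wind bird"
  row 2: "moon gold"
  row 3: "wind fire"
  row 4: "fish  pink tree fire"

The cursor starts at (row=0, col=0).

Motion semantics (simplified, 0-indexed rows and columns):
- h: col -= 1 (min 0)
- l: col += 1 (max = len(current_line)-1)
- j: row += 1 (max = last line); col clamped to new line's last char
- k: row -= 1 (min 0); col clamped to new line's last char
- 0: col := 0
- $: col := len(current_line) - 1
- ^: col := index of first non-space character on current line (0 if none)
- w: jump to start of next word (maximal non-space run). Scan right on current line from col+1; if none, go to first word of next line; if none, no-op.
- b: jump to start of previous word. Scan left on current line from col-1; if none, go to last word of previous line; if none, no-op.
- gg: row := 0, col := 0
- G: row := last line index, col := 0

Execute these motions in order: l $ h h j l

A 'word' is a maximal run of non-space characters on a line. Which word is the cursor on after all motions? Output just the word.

Answer: bird

Derivation:
After 1 (l): row=0 col=1 char='n'
After 2 ($): row=0 col=6 char='n'
After 3 (h): row=0 col=5 char='u'
After 4 (h): row=0 col=4 char='s'
After 5 (j): row=1 col=4 char='_'
After 6 (l): row=1 col=5 char='b'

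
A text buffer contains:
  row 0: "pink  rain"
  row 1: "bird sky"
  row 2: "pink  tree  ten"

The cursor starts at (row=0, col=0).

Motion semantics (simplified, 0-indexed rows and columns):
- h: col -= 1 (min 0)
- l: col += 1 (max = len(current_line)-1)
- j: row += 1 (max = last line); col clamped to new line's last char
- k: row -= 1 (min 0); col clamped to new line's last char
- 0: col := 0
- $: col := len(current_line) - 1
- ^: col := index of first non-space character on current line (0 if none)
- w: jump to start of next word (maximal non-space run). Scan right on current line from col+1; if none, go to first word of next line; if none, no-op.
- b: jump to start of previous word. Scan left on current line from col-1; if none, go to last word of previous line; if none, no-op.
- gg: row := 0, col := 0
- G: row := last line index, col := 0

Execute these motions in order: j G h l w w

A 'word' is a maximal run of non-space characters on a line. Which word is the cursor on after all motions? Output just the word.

After 1 (j): row=1 col=0 char='b'
After 2 (G): row=2 col=0 char='p'
After 3 (h): row=2 col=0 char='p'
After 4 (l): row=2 col=1 char='i'
After 5 (w): row=2 col=6 char='t'
After 6 (w): row=2 col=12 char='t'

Answer: ten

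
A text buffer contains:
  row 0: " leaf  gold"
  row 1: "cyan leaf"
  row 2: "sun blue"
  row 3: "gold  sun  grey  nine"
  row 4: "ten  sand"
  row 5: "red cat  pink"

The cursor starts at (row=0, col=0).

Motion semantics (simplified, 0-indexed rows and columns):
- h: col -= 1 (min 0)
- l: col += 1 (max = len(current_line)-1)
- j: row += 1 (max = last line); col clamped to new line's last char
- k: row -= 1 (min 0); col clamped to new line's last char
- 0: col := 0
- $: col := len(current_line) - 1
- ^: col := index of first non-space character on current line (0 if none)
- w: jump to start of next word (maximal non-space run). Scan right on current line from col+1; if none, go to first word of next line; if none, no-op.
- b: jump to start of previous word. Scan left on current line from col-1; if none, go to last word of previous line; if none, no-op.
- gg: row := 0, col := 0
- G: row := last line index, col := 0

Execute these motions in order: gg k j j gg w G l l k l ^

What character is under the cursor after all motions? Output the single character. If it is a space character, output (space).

Answer: t

Derivation:
After 1 (gg): row=0 col=0 char='_'
After 2 (k): row=0 col=0 char='_'
After 3 (j): row=1 col=0 char='c'
After 4 (j): row=2 col=0 char='s'
After 5 (gg): row=0 col=0 char='_'
After 6 (w): row=0 col=1 char='l'
After 7 (G): row=5 col=0 char='r'
After 8 (l): row=5 col=1 char='e'
After 9 (l): row=5 col=2 char='d'
After 10 (k): row=4 col=2 char='n'
After 11 (l): row=4 col=3 char='_'
After 12 (^): row=4 col=0 char='t'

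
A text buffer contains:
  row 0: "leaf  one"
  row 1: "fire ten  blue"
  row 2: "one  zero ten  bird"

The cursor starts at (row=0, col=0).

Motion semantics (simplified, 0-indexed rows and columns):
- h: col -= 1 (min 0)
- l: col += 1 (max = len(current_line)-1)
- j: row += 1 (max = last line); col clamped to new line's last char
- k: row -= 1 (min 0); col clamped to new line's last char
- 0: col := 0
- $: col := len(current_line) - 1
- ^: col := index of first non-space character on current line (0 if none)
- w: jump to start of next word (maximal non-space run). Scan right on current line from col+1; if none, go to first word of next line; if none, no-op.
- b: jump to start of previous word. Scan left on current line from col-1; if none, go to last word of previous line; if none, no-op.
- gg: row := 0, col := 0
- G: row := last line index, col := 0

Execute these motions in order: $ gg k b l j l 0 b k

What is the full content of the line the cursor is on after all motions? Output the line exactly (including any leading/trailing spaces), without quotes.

After 1 ($): row=0 col=8 char='e'
After 2 (gg): row=0 col=0 char='l'
After 3 (k): row=0 col=0 char='l'
After 4 (b): row=0 col=0 char='l'
After 5 (l): row=0 col=1 char='e'
After 6 (j): row=1 col=1 char='i'
After 7 (l): row=1 col=2 char='r'
After 8 (0): row=1 col=0 char='f'
After 9 (b): row=0 col=6 char='o'
After 10 (k): row=0 col=6 char='o'

Answer: leaf  one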